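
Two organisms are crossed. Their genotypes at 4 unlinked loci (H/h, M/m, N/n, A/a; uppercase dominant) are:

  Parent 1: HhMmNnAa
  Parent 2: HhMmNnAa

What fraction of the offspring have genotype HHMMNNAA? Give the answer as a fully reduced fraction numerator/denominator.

HhMmNnAa gametes: HMNA×1, HMNa×1, HMnA×1, HMna×1, HmNA×1, HmNa×1, HmnA×1, Hmna×1, hMNA×1, hMNa×1, hMnA×1, hMna×1, hmNA×1, hmNa×1, hmnA×1, hmna×1
HhMmNnAa gametes: HMNA×1, HMNa×1, HMnA×1, HMna×1, HmNA×1, HmNa×1, HmnA×1, Hmna×1, hMNA×1, hMNa×1, hMnA×1, hMna×1, hmNA×1, hmNa×1, hmnA×1, hmna×1
HhMmNnAa×HhMmNnAa grid (16·16=256): HHMMNNAA=1 HHMMNNAa=2 HHMMNNaa=1 HHMMNnAA=2 HHMMNnAa=4 HHMMNnaa=2 HHMMnnAA=1 HHMMnnAa=2 HHMMnnaa=1 HHMmNNAA=2 HHMmNNAa=4 HHMmNNaa=2 HHMmNnAA=4 HHMmNnAa=8 HHMmNnaa=4 HHMmnnAA=2 HHMmnnAa=4 HHMmnnaa=2 HHmmNNAA=1 HHmmNNAa=2 HHmmNNaa=1 HHmmNnAA=2 HHmmNnAa=4 HHmmNnaa=2 HHmmnnAA=1 HHmmnnAa=2 HHmmnnaa=1 HhMMNNAA=2 HhMMNNAa=4 HhMMNNaa=2 HhMMNnAA=4 HhMMNnAa=8 HhMMNnaa=4 HhMMnnAA=2 HhMMnnAa=4 HhMMnnaa=2 HhMmNNAA=4 HhMmNNAa=8 HhMmNNaa=4 HhMmNnAA=8 HhMmNnAa=16 HhMmNnaa=8 HhMmnnAA=4 HhMmnnAa=8 HhMmnnaa=4 HhmmNNAA=2 HhmmNNAa=4 HhmmNNaa=2 HhmmNnAA=4 HhmmNnAa=8 HhmmNnaa=4 HhmmnnAA=2 HhmmnnAa=4 Hhmmnnaa=2 hhMMNNAA=1 hhMMNNAa=2 hhMMNNaa=1 hhMMNnAA=2 hhMMNnAa=4 hhMMNnaa=2 hhMMnnAA=1 hhMMnnAa=2 hhMMnnaa=1 hhMmNNAA=2 hhMmNNAa=4 hhMmNNaa=2 hhMmNnAA=4 hhMmNnAa=8 hhMmNnaa=4 hhMmnnAA=2 hhMmnnAa=4 hhMmnnaa=2 hhmmNNAA=1 hhmmNNAa=2 hhmmNNaa=1 hhmmNnAA=2 hhmmNnAa=4 hhmmNnaa=2 hhmmnnAA=1 hhmmnnAa=2 hhmmnnaa=1
HHMMNNAA hits 1/256; gcd=1; 1÷1/256÷1 = 1/256

P(HHMMNNAA) = 1/256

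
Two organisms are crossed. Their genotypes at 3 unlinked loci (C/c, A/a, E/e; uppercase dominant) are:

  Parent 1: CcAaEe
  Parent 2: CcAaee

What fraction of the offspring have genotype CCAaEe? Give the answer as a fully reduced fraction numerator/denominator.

P(CCAaEe) = 1/16

CcAaEe gametes: CAE×1, CAe×1, CaE×1, Cae×1, cAE×1, cAe×1, caE×1, cae×1
CcAaee gametes: CAe×2, Cae×2, cAe×2, cae×2
CcAaEe×CcAaee grid (8·8=64): CCAAEe=2 CCAAee=2 CCAaEe=4 CCAaee=4 CCaaEe=2 CCaaee=2 CcAAEe=4 CcAAee=4 CcAaEe=8 CcAaee=8 CcaaEe=4 Ccaaee=4 ccAAEe=2 ccAAee=2 ccAaEe=4 ccAaee=4 ccaaEe=2 ccaaee=2
CCAaEe hits 4/64; gcd=4; 4÷4/64÷4 = 1/16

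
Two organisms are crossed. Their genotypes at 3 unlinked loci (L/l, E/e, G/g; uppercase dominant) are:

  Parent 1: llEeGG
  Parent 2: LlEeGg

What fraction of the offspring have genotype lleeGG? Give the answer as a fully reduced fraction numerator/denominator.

P(lleeGG) = 1/16

llEeGG gametes: lEG×4, leG×4
LlEeGg gametes: LEG×1, LEg×1, LeG×1, Leg×1, lEG×1, lEg×1, leG×1, leg×1
llEeGG×LlEeGg grid (8·8=64): LlEEGG=4 LlEEGg=4 LlEeGG=8 LlEeGg=8 LleeGG=4 LleeGg=4 llEEGG=4 llEEGg=4 llEeGG=8 llEeGg=8 lleeGG=4 lleeGg=4
lleeGG hits 4/64; gcd=4; 4÷4/64÷4 = 1/16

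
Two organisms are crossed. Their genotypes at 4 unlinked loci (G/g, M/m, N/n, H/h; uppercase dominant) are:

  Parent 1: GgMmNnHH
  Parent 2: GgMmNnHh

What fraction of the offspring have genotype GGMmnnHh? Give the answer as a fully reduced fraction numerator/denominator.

P(GGMmnnHh) = 1/64

GgMmNnHH gametes: GMNH×2, GMnH×2, GmNH×2, GmnH×2, gMNH×2, gMnH×2, gmNH×2, gmnH×2
GgMmNnHh gametes: GMNH×1, GMNh×1, GMnH×1, GMnh×1, GmNH×1, GmNh×1, GmnH×1, Gmnh×1, gMNH×1, gMNh×1, gMnH×1, gMnh×1, gmNH×1, gmNh×1, gmnH×1, gmnh×1
GgMmNnHH×GgMmNnHh grid (16·16=256): GGMMNNHH=2 GGMMNNHh=2 GGMMNnHH=4 GGMMNnHh=4 GGMMnnHH=2 GGMMnnHh=2 GGMmNNHH=4 GGMmNNHh=4 GGMmNnHH=8 GGMmNnHh=8 GGMmnnHH=4 GGMmnnHh=4 GGmmNNHH=2 GGmmNNHh=2 GGmmNnHH=4 GGmmNnHh=4 GGmmnnHH=2 GGmmnnHh=2 GgMMNNHH=4 GgMMNNHh=4 GgMMNnHH=8 GgMMNnHh=8 GgMMnnHH=4 GgMMnnHh=4 GgMmNNHH=8 GgMmNNHh=8 GgMmNnHH=16 GgMmNnHh=16 GgMmnnHH=8 GgMmnnHh=8 GgmmNNHH=4 GgmmNNHh=4 GgmmNnHH=8 GgmmNnHh=8 GgmmnnHH=4 GgmmnnHh=4 ggMMNNHH=2 ggMMNNHh=2 ggMMNnHH=4 ggMMNnHh=4 ggMMnnHH=2 ggMMnnHh=2 ggMmNNHH=4 ggMmNNHh=4 ggMmNnHH=8 ggMmNnHh=8 ggMmnnHH=4 ggMmnnHh=4 ggmmNNHH=2 ggmmNNHh=2 ggmmNnHH=4 ggmmNnHh=4 ggmmnnHH=2 ggmmnnHh=2
GGMmnnHh hits 4/256; gcd=4; 4÷4/256÷4 = 1/64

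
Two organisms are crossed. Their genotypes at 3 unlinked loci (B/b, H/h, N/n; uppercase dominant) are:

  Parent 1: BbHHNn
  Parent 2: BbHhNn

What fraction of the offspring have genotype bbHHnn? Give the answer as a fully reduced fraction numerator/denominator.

P(bbHHnn) = 1/32

BbHHNn gametes: BHN×2, BHn×2, bHN×2, bHn×2
BbHhNn gametes: BHN×1, BHn×1, BhN×1, Bhn×1, bHN×1, bHn×1, bhN×1, bhn×1
BbHHNn×BbHhNn grid (8·8=64): BBHHNN=2 BBHHNn=4 BBHHnn=2 BBHhNN=2 BBHhNn=4 BBHhnn=2 BbHHNN=4 BbHHNn=8 BbHHnn=4 BbHhNN=4 BbHhNn=8 BbHhnn=4 bbHHNN=2 bbHHNn=4 bbHHnn=2 bbHhNN=2 bbHhNn=4 bbHhnn=2
bbHHnn hits 2/64; gcd=2; 2÷2/64÷2 = 1/32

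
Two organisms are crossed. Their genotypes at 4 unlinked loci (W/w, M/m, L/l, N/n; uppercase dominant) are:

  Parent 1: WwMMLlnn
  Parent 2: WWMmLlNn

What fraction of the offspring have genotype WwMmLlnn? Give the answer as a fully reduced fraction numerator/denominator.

P(WwMmLlnn) = 1/16

WwMMLlnn gametes: WMLn×4, WMln×4, wMLn×4, wMln×4
WWMmLlNn gametes: WMLN×2, WMLn×2, WMlN×2, WMln×2, WmLN×2, WmLn×2, WmlN×2, Wmln×2
WwMMLlnn×WWMmLlNn grid (16·16=256): WWMMLLNn=8 WWMMLLnn=8 WWMMLlNn=16 WWMMLlnn=16 WWMMllNn=8 WWMMllnn=8 WWMmLLNn=8 WWMmLLnn=8 WWMmLlNn=16 WWMmLlnn=16 WWMmllNn=8 WWMmllnn=8 WwMMLLNn=8 WwMMLLnn=8 WwMMLlNn=16 WwMMLlnn=16 WwMMllNn=8 WwMMllnn=8 WwMmLLNn=8 WwMmLLnn=8 WwMmLlNn=16 WwMmLlnn=16 WwMmllNn=8 WwMmllnn=8
WwMmLlnn hits 16/256; gcd=16; 16÷16/256÷16 = 1/16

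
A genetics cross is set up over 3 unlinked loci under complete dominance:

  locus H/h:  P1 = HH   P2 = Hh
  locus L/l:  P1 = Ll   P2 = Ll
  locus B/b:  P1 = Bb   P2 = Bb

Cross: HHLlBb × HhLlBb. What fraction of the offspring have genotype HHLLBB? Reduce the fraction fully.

P(HHLLBB) = 1/32

HHLlBb gametes: HLB×2, HLb×2, HlB×2, Hlb×2
HhLlBb gametes: HLB×1, HLb×1, HlB×1, Hlb×1, hLB×1, hLb×1, hlB×1, hlb×1
HHLlBb×HhLlBb grid (8·8=64): HHLLBB=2 HHLLBb=4 HHLLbb=2 HHLlBB=4 HHLlBb=8 HHLlbb=4 HHllBB=2 HHllBb=4 HHllbb=2 HhLLBB=2 HhLLBb=4 HhLLbb=2 HhLlBB=4 HhLlBb=8 HhLlbb=4 HhllBB=2 HhllBb=4 Hhllbb=2
HHLLBB hits 2/64; gcd=2; 2÷2/64÷2 = 1/32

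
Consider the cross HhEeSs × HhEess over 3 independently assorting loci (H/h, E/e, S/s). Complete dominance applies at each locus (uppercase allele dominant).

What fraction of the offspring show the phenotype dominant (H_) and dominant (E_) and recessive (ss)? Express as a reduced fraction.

P(H_ E_ ss) = 9/32

HhEeSs gametes: HES×1, HEs×1, HeS×1, Hes×1, hES×1, hEs×1, heS×1, hes×1
HhEess gametes: HEs×2, Hes×2, hEs×2, hes×2
HhEeSs×HhEess grid (8·8=64): HHEESs=2 HHEEss=2 HHEeSs=4 HHEess=4 HHeeSs=2 HHeess=2 HhEESs=4 HhEEss=4 HhEeSs=8 HhEess=8 HheeSs=4 Hheess=4 hhEESs=2 hhEEss=2 hhEeSs=4 hhEess=4 hheeSs=2 hheess=2
H_ E_ ss hits 18/64; gcd=2; 18÷2/64÷2 = 9/32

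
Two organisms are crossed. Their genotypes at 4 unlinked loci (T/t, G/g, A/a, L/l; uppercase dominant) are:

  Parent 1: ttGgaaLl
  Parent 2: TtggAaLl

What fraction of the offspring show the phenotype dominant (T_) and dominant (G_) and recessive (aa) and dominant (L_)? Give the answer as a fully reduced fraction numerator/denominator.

ttGgaaLl gametes: tGaL×4, tGal×4, tgaL×4, tgal×4
TtggAaLl gametes: TgAL×2, TgAl×2, TgaL×2, Tgal×2, tgAL×2, tgAl×2, tgaL×2, tgal×2
ttGgaaLl×TtggAaLl grid (16·16=256): TtGgAaLL=8 TtGgAaLl=16 TtGgAall=8 TtGgaaLL=8 TtGgaaLl=16 TtGgaall=8 TtggAaLL=8 TtggAaLl=16 TtggAall=8 TtggaaLL=8 TtggaaLl=16 Ttggaall=8 ttGgAaLL=8 ttGgAaLl=16 ttGgAall=8 ttGgaaLL=8 ttGgaaLl=16 ttGgaall=8 ttggAaLL=8 ttggAaLl=16 ttggAall=8 ttggaaLL=8 ttggaaLl=16 ttggaall=8
T_ G_ aa L_ hits 24/256; gcd=8; 24÷8/256÷8 = 3/32

P(T_ G_ aa L_) = 3/32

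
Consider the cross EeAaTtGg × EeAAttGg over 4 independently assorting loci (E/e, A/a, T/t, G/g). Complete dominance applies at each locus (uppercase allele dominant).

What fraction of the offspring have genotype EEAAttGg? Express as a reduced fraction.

P(EEAAttGg) = 1/32

EeAaTtGg gametes: EATG×1, EATg×1, EAtG×1, EAtg×1, EaTG×1, EaTg×1, EatG×1, Eatg×1, eATG×1, eATg×1, eAtG×1, eAtg×1, eaTG×1, eaTg×1, eatG×1, eatg×1
EeAAttGg gametes: EAtG×4, EAtg×4, eAtG×4, eAtg×4
EeAaTtGg×EeAAttGg grid (16·16=256): EEAATtGG=4 EEAATtGg=8 EEAATtgg=4 EEAAttGG=4 EEAAttGg=8 EEAAttgg=4 EEAaTtGG=4 EEAaTtGg=8 EEAaTtgg=4 EEAattGG=4 EEAattGg=8 EEAattgg=4 EeAATtGG=8 EeAATtGg=16 EeAATtgg=8 EeAAttGG=8 EeAAttGg=16 EeAAttgg=8 EeAaTtGG=8 EeAaTtGg=16 EeAaTtgg=8 EeAattGG=8 EeAattGg=16 EeAattgg=8 eeAATtGG=4 eeAATtGg=8 eeAATtgg=4 eeAAttGG=4 eeAAttGg=8 eeAAttgg=4 eeAaTtGG=4 eeAaTtGg=8 eeAaTtgg=4 eeAattGG=4 eeAattGg=8 eeAattgg=4
EEAAttGg hits 8/256; gcd=8; 8÷8/256÷8 = 1/32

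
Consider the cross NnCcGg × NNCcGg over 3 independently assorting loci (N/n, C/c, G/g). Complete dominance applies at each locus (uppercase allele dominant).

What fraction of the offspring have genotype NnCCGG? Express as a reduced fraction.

P(NnCCGG) = 1/32

NnCcGg gametes: NCG×1, NCg×1, NcG×1, Ncg×1, nCG×1, nCg×1, ncG×1, ncg×1
NNCcGg gametes: NCG×2, NCg×2, NcG×2, Ncg×2
NnCcGg×NNCcGg grid (8·8=64): NNCCGG=2 NNCCGg=4 NNCCgg=2 NNCcGG=4 NNCcGg=8 NNCcgg=4 NNccGG=2 NNccGg=4 NNccgg=2 NnCCGG=2 NnCCGg=4 NnCCgg=2 NnCcGG=4 NnCcGg=8 NnCcgg=4 NnccGG=2 NnccGg=4 Nnccgg=2
NnCCGG hits 2/64; gcd=2; 2÷2/64÷2 = 1/32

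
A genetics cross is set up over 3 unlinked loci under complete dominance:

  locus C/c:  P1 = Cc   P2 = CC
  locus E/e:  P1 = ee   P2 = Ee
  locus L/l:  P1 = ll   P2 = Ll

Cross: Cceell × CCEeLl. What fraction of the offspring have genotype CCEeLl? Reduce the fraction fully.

P(CCEeLl) = 1/8

Cceell gametes: Cel×4, cel×4
CCEeLl gametes: CEL×2, CEl×2, CeL×2, Cel×2
Cceell×CCEeLl grid (8·8=64): CCEeLl=8 CCEell=8 CCeeLl=8 CCeell=8 CcEeLl=8 CcEell=8 CceeLl=8 Cceell=8
CCEeLl hits 8/64; gcd=8; 8÷8/64÷8 = 1/8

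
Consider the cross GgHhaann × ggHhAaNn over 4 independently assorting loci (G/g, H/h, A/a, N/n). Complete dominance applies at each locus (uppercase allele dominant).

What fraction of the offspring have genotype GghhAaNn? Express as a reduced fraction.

GgHhaann gametes: GHan×4, Ghan×4, gHan×4, ghan×4
ggHhAaNn gametes: gHAN×2, gHAn×2, gHaN×2, gHan×2, ghAN×2, ghAn×2, ghaN×2, ghan×2
GgHhaann×ggHhAaNn grid (16·16=256): GgHHAaNn=8 GgHHAann=8 GgHHaaNn=8 GgHHaann=8 GgHhAaNn=16 GgHhAann=16 GgHhaaNn=16 GgHhaann=16 GghhAaNn=8 GghhAann=8 GghhaaNn=8 Gghhaann=8 ggHHAaNn=8 ggHHAann=8 ggHHaaNn=8 ggHHaann=8 ggHhAaNn=16 ggHhAann=16 ggHhaaNn=16 ggHhaann=16 gghhAaNn=8 gghhAann=8 gghhaaNn=8 gghhaann=8
GghhAaNn hits 8/256; gcd=8; 8÷8/256÷8 = 1/32

P(GghhAaNn) = 1/32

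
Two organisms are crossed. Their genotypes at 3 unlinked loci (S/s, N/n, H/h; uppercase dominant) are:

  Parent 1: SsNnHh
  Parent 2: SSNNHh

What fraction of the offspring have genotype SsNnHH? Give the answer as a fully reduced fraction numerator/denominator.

SsNnHh gametes: SNH×1, SNh×1, SnH×1, Snh×1, sNH×1, sNh×1, snH×1, snh×1
SSNNHh gametes: SNH×4, SNh×4
SsNnHh×SSNNHh grid (8·8=64): SSNNHH=4 SSNNHh=8 SSNNhh=4 SSNnHH=4 SSNnHh=8 SSNnhh=4 SsNNHH=4 SsNNHh=8 SsNNhh=4 SsNnHH=4 SsNnHh=8 SsNnhh=4
SsNnHH hits 4/64; gcd=4; 4÷4/64÷4 = 1/16

P(SsNnHH) = 1/16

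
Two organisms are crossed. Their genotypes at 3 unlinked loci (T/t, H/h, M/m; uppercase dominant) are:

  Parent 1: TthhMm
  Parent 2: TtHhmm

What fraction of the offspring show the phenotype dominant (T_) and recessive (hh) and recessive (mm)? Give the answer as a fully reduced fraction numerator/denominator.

TthhMm gametes: ThM×2, Thm×2, thM×2, thm×2
TtHhmm gametes: THm×2, Thm×2, tHm×2, thm×2
TthhMm×TtHhmm grid (8·8=64): TTHhMm=4 TTHhmm=4 TThhMm=4 TThhmm=4 TtHhMm=8 TtHhmm=8 TthhMm=8 Tthhmm=8 ttHhMm=4 ttHhmm=4 tthhMm=4 tthhmm=4
T_ hh mm hits 12/64; gcd=4; 12÷4/64÷4 = 3/16

P(T_ hh mm) = 3/16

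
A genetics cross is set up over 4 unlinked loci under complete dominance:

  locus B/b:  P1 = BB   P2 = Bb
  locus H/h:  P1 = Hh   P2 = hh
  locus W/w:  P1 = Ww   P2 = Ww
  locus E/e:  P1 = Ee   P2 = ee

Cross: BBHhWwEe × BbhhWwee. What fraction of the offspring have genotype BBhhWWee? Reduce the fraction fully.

P(BBhhWWee) = 1/32

BBHhWwEe gametes: BHWE×2, BHWe×2, BHwE×2, BHwe×2, BhWE×2, BhWe×2, BhwE×2, Bhwe×2
BbhhWwee gametes: BhWe×4, Bhwe×4, bhWe×4, bhwe×4
BBHhWwEe×BbhhWwee grid (16·16=256): BBHhWWEe=8 BBHhWWee=8 BBHhWwEe=16 BBHhWwee=16 BBHhwwEe=8 BBHhwwee=8 BBhhWWEe=8 BBhhWWee=8 BBhhWwEe=16 BBhhWwee=16 BBhhwwEe=8 BBhhwwee=8 BbHhWWEe=8 BbHhWWee=8 BbHhWwEe=16 BbHhWwee=16 BbHhwwEe=8 BbHhwwee=8 BbhhWWEe=8 BbhhWWee=8 BbhhWwEe=16 BbhhWwee=16 BbhhwwEe=8 Bbhhwwee=8
BBhhWWee hits 8/256; gcd=8; 8÷8/256÷8 = 1/32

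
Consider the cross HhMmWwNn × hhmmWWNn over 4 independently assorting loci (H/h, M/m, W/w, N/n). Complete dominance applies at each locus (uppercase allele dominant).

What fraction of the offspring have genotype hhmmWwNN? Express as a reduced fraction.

HhMmWwNn gametes: HMWN×1, HMWn×1, HMwN×1, HMwn×1, HmWN×1, HmWn×1, HmwN×1, Hmwn×1, hMWN×1, hMWn×1, hMwN×1, hMwn×1, hmWN×1, hmWn×1, hmwN×1, hmwn×1
hhmmWWNn gametes: hmWN×8, hmWn×8
HhMmWwNn×hhmmWWNn grid (16·16=256): HhMmWWNN=8 HhMmWWNn=16 HhMmWWnn=8 HhMmWwNN=8 HhMmWwNn=16 HhMmWwnn=8 HhmmWWNN=8 HhmmWWNn=16 HhmmWWnn=8 HhmmWwNN=8 HhmmWwNn=16 HhmmWwnn=8 hhMmWWNN=8 hhMmWWNn=16 hhMmWWnn=8 hhMmWwNN=8 hhMmWwNn=16 hhMmWwnn=8 hhmmWWNN=8 hhmmWWNn=16 hhmmWWnn=8 hhmmWwNN=8 hhmmWwNn=16 hhmmWwnn=8
hhmmWwNN hits 8/256; gcd=8; 8÷8/256÷8 = 1/32

P(hhmmWwNN) = 1/32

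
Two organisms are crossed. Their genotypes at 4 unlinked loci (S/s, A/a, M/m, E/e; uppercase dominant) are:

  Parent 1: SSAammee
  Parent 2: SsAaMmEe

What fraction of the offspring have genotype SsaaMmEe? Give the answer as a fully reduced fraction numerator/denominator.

SSAammee gametes: SAme×8, Same×8
SsAaMmEe gametes: SAME×1, SAMe×1, SAmE×1, SAme×1, SaME×1, SaMe×1, SamE×1, Same×1, sAME×1, sAMe×1, sAmE×1, sAme×1, saME×1, saMe×1, samE×1, same×1
SSAammee×SsAaMmEe grid (16·16=256): SSAAMmEe=8 SSAAMmee=8 SSAAmmEe=8 SSAAmmee=8 SSAaMmEe=16 SSAaMmee=16 SSAammEe=16 SSAammee=16 SSaaMmEe=8 SSaaMmee=8 SSaammEe=8 SSaammee=8 SsAAMmEe=8 SsAAMmee=8 SsAAmmEe=8 SsAAmmee=8 SsAaMmEe=16 SsAaMmee=16 SsAammEe=16 SsAammee=16 SsaaMmEe=8 SsaaMmee=8 SsaammEe=8 Ssaammee=8
SsaaMmEe hits 8/256; gcd=8; 8÷8/256÷8 = 1/32

P(SsaaMmEe) = 1/32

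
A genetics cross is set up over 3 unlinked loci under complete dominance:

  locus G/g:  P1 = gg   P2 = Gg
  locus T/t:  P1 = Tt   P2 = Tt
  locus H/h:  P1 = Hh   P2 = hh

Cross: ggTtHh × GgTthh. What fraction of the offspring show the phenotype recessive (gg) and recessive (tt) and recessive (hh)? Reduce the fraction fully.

ggTtHh gametes: gTH×2, gTh×2, gtH×2, gth×2
GgTthh gametes: GTh×2, Gth×2, gTh×2, gth×2
ggTtHh×GgTthh grid (8·8=64): GgTTHh=4 GgTThh=4 GgTtHh=8 GgTthh=8 GgttHh=4 Ggtthh=4 ggTTHh=4 ggTThh=4 ggTtHh=8 ggTthh=8 ggttHh=4 ggtthh=4
gg tt hh hits 4/64; gcd=4; 4÷4/64÷4 = 1/16

P(gg tt hh) = 1/16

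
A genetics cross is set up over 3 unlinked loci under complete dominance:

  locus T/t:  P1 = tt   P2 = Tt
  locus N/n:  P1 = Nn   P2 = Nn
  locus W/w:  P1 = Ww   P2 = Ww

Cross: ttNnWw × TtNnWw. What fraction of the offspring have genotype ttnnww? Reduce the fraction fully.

ttNnWw gametes: tNW×2, tNw×2, tnW×2, tnw×2
TtNnWw gametes: TNW×1, TNw×1, TnW×1, Tnw×1, tNW×1, tNw×1, tnW×1, tnw×1
ttNnWw×TtNnWw grid (8·8=64): TtNNWW=2 TtNNWw=4 TtNNww=2 TtNnWW=4 TtNnWw=8 TtNnww=4 TtnnWW=2 TtnnWw=4 Ttnnww=2 ttNNWW=2 ttNNWw=4 ttNNww=2 ttNnWW=4 ttNnWw=8 ttNnww=4 ttnnWW=2 ttnnWw=4 ttnnww=2
ttnnww hits 2/64; gcd=2; 2÷2/64÷2 = 1/32

P(ttnnww) = 1/32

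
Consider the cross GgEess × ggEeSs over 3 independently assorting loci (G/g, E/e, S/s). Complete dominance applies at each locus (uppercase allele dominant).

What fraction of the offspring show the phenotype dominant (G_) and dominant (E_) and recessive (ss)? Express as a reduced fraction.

P(G_ E_ ss) = 3/16

GgEess gametes: GEs×2, Ges×2, gEs×2, ges×2
ggEeSs gametes: gES×2, gEs×2, geS×2, ges×2
GgEess×ggEeSs grid (8·8=64): GgEESs=4 GgEEss=4 GgEeSs=8 GgEess=8 GgeeSs=4 Ggeess=4 ggEESs=4 ggEEss=4 ggEeSs=8 ggEess=8 ggeeSs=4 ggeess=4
G_ E_ ss hits 12/64; gcd=4; 12÷4/64÷4 = 3/16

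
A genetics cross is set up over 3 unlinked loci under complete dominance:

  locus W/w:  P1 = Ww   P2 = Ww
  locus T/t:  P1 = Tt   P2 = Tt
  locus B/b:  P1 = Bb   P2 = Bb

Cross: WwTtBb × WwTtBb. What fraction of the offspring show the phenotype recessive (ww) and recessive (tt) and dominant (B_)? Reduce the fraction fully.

WwTtBb gametes: WTB×1, WTb×1, WtB×1, Wtb×1, wTB×1, wTb×1, wtB×1, wtb×1
WwTtBb gametes: WTB×1, WTb×1, WtB×1, Wtb×1, wTB×1, wTb×1, wtB×1, wtb×1
WwTtBb×WwTtBb grid (8·8=64): WWTTBB=1 WWTTBb=2 WWTTbb=1 WWTtBB=2 WWTtBb=4 WWTtbb=2 WWttBB=1 WWttBb=2 WWttbb=1 WwTTBB=2 WwTTBb=4 WwTTbb=2 WwTtBB=4 WwTtBb=8 WwTtbb=4 WwttBB=2 WwttBb=4 Wwttbb=2 wwTTBB=1 wwTTBb=2 wwTTbb=1 wwTtBB=2 wwTtBb=4 wwTtbb=2 wwttBB=1 wwttBb=2 wwttbb=1
ww tt B_ hits 3/64; gcd=1; 3÷1/64÷1 = 3/64

P(ww tt B_) = 3/64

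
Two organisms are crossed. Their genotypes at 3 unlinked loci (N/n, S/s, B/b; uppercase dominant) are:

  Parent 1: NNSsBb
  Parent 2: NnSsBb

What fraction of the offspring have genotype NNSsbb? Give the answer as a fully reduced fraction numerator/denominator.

NNSsBb gametes: NSB×2, NSb×2, NsB×2, Nsb×2
NnSsBb gametes: NSB×1, NSb×1, NsB×1, Nsb×1, nSB×1, nSb×1, nsB×1, nsb×1
NNSsBb×NnSsBb grid (8·8=64): NNSSBB=2 NNSSBb=4 NNSSbb=2 NNSsBB=4 NNSsBb=8 NNSsbb=4 NNssBB=2 NNssBb=4 NNssbb=2 NnSSBB=2 NnSSBb=4 NnSSbb=2 NnSsBB=4 NnSsBb=8 NnSsbb=4 NnssBB=2 NnssBb=4 Nnssbb=2
NNSsbb hits 4/64; gcd=4; 4÷4/64÷4 = 1/16

P(NNSsbb) = 1/16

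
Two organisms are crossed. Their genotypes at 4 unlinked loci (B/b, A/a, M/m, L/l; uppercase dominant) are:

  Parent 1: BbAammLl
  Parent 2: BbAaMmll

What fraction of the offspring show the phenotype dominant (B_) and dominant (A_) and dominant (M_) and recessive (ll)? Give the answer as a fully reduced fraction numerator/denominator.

P(B_ A_ M_ ll) = 9/64

BbAammLl gametes: BAmL×2, BAml×2, BamL×2, Baml×2, bAmL×2, bAml×2, bamL×2, baml×2
BbAaMmll gametes: BAMl×2, BAml×2, BaMl×2, Baml×2, bAMl×2, bAml×2, baMl×2, baml×2
BbAammLl×BbAaMmll grid (16·16=256): BBAAMmLl=4 BBAAMmll=4 BBAAmmLl=4 BBAAmmll=4 BBAaMmLl=8 BBAaMmll=8 BBAammLl=8 BBAammll=8 BBaaMmLl=4 BBaaMmll=4 BBaammLl=4 BBaammll=4 BbAAMmLl=8 BbAAMmll=8 BbAAmmLl=8 BbAAmmll=8 BbAaMmLl=16 BbAaMmll=16 BbAammLl=16 BbAammll=16 BbaaMmLl=8 BbaaMmll=8 BbaammLl=8 Bbaammll=8 bbAAMmLl=4 bbAAMmll=4 bbAAmmLl=4 bbAAmmll=4 bbAaMmLl=8 bbAaMmll=8 bbAammLl=8 bbAammll=8 bbaaMmLl=4 bbaaMmll=4 bbaammLl=4 bbaammll=4
B_ A_ M_ ll hits 36/256; gcd=4; 36÷4/256÷4 = 9/64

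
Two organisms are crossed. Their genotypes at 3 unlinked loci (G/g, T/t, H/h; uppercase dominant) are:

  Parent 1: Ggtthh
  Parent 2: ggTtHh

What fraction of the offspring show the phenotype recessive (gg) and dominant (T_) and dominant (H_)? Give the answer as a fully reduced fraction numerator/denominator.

Ggtthh gametes: Gth×4, gth×4
ggTtHh gametes: gTH×2, gTh×2, gtH×2, gth×2
Ggtthh×ggTtHh grid (8·8=64): GgTtHh=8 GgTthh=8 GgttHh=8 Ggtthh=8 ggTtHh=8 ggTthh=8 ggttHh=8 ggtthh=8
gg T_ H_ hits 8/64; gcd=8; 8÷8/64÷8 = 1/8

P(gg T_ H_) = 1/8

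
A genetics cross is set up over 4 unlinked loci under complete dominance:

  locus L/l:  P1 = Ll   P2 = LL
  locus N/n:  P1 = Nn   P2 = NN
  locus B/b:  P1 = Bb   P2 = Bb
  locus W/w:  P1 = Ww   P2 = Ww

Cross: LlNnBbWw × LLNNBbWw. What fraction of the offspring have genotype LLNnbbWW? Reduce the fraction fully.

P(LLNnbbWW) = 1/64

LlNnBbWw gametes: LNBW×1, LNBw×1, LNbW×1, LNbw×1, LnBW×1, LnBw×1, LnbW×1, Lnbw×1, lNBW×1, lNBw×1, lNbW×1, lNbw×1, lnBW×1, lnBw×1, lnbW×1, lnbw×1
LLNNBbWw gametes: LNBW×4, LNBw×4, LNbW×4, LNbw×4
LlNnBbWw×LLNNBbWw grid (16·16=256): LLNNBBWW=4 LLNNBBWw=8 LLNNBBww=4 LLNNBbWW=8 LLNNBbWw=16 LLNNBbww=8 LLNNbbWW=4 LLNNbbWw=8 LLNNbbww=4 LLNnBBWW=4 LLNnBBWw=8 LLNnBBww=4 LLNnBbWW=8 LLNnBbWw=16 LLNnBbww=8 LLNnbbWW=4 LLNnbbWw=8 LLNnbbww=4 LlNNBBWW=4 LlNNBBWw=8 LlNNBBww=4 LlNNBbWW=8 LlNNBbWw=16 LlNNBbww=8 LlNNbbWW=4 LlNNbbWw=8 LlNNbbww=4 LlNnBBWW=4 LlNnBBWw=8 LlNnBBww=4 LlNnBbWW=8 LlNnBbWw=16 LlNnBbww=8 LlNnbbWW=4 LlNnbbWw=8 LlNnbbww=4
LLNnbbWW hits 4/256; gcd=4; 4÷4/256÷4 = 1/64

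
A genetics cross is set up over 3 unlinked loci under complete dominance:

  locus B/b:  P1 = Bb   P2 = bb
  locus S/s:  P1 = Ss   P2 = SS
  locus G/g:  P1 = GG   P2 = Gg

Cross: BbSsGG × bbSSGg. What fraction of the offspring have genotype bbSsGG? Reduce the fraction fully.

P(bbSsGG) = 1/8

BbSsGG gametes: BSG×2, BsG×2, bSG×2, bsG×2
bbSSGg gametes: bSG×4, bSg×4
BbSsGG×bbSSGg grid (8·8=64): BbSSGG=8 BbSSGg=8 BbSsGG=8 BbSsGg=8 bbSSGG=8 bbSSGg=8 bbSsGG=8 bbSsGg=8
bbSsGG hits 8/64; gcd=8; 8÷8/64÷8 = 1/8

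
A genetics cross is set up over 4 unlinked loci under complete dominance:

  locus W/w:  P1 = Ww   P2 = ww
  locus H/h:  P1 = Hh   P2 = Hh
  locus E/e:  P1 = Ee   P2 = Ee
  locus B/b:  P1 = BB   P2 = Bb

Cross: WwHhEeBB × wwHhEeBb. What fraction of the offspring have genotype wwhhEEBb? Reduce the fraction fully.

WwHhEeBB gametes: WHEB×2, WHeB×2, WhEB×2, WheB×2, wHEB×2, wHeB×2, whEB×2, wheB×2
wwHhEeBb gametes: wHEB×2, wHEb×2, wHeB×2, wHeb×2, whEB×2, whEb×2, wheB×2, wheb×2
WwHhEeBB×wwHhEeBb grid (16·16=256): WwHHEEBB=4 WwHHEEBb=4 WwHHEeBB=8 WwHHEeBb=8 WwHHeeBB=4 WwHHeeBb=4 WwHhEEBB=8 WwHhEEBb=8 WwHhEeBB=16 WwHhEeBb=16 WwHheeBB=8 WwHheeBb=8 WwhhEEBB=4 WwhhEEBb=4 WwhhEeBB=8 WwhhEeBb=8 WwhheeBB=4 WwhheeBb=4 wwHHEEBB=4 wwHHEEBb=4 wwHHEeBB=8 wwHHEeBb=8 wwHHeeBB=4 wwHHeeBb=4 wwHhEEBB=8 wwHhEEBb=8 wwHhEeBB=16 wwHhEeBb=16 wwHheeBB=8 wwHheeBb=8 wwhhEEBB=4 wwhhEEBb=4 wwhhEeBB=8 wwhhEeBb=8 wwhheeBB=4 wwhheeBb=4
wwhhEEBb hits 4/256; gcd=4; 4÷4/256÷4 = 1/64

P(wwhhEEBb) = 1/64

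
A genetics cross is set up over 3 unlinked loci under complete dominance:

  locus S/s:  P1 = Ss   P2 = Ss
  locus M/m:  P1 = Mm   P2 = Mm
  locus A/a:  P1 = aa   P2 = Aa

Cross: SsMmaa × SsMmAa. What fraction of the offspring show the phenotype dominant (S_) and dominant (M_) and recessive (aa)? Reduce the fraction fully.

P(S_ M_ aa) = 9/32

SsMmaa gametes: SMa×2, Sma×2, sMa×2, sma×2
SsMmAa gametes: SMA×1, SMa×1, SmA×1, Sma×1, sMA×1, sMa×1, smA×1, sma×1
SsMmaa×SsMmAa grid (8·8=64): SSMMAa=2 SSMMaa=2 SSMmAa=4 SSMmaa=4 SSmmAa=2 SSmmaa=2 SsMMAa=4 SsMMaa=4 SsMmAa=8 SsMmaa=8 SsmmAa=4 Ssmmaa=4 ssMMAa=2 ssMMaa=2 ssMmAa=4 ssMmaa=4 ssmmAa=2 ssmmaa=2
S_ M_ aa hits 18/64; gcd=2; 18÷2/64÷2 = 9/32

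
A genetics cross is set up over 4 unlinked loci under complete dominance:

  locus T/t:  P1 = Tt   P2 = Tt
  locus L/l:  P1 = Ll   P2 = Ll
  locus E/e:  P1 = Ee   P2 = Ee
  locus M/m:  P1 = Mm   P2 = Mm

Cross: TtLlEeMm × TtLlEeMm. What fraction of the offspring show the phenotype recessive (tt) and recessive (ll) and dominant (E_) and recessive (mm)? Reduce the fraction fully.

TtLlEeMm gametes: TLEM×1, TLEm×1, TLeM×1, TLem×1, TlEM×1, TlEm×1, TleM×1, Tlem×1, tLEM×1, tLEm×1, tLeM×1, tLem×1, tlEM×1, tlEm×1, tleM×1, tlem×1
TtLlEeMm gametes: TLEM×1, TLEm×1, TLeM×1, TLem×1, TlEM×1, TlEm×1, TleM×1, Tlem×1, tLEM×1, tLEm×1, tLeM×1, tLem×1, tlEM×1, tlEm×1, tleM×1, tlem×1
TtLlEeMm×TtLlEeMm grid (16·16=256): TTLLEEMM=1 TTLLEEMm=2 TTLLEEmm=1 TTLLEeMM=2 TTLLEeMm=4 TTLLEemm=2 TTLLeeMM=1 TTLLeeMm=2 TTLLeemm=1 TTLlEEMM=2 TTLlEEMm=4 TTLlEEmm=2 TTLlEeMM=4 TTLlEeMm=8 TTLlEemm=4 TTLleeMM=2 TTLleeMm=4 TTLleemm=2 TTllEEMM=1 TTllEEMm=2 TTllEEmm=1 TTllEeMM=2 TTllEeMm=4 TTllEemm=2 TTlleeMM=1 TTlleeMm=2 TTlleemm=1 TtLLEEMM=2 TtLLEEMm=4 TtLLEEmm=2 TtLLEeMM=4 TtLLEeMm=8 TtLLEemm=4 TtLLeeMM=2 TtLLeeMm=4 TtLLeemm=2 TtLlEEMM=4 TtLlEEMm=8 TtLlEEmm=4 TtLlEeMM=8 TtLlEeMm=16 TtLlEemm=8 TtLleeMM=4 TtLleeMm=8 TtLleemm=4 TtllEEMM=2 TtllEEMm=4 TtllEEmm=2 TtllEeMM=4 TtllEeMm=8 TtllEemm=4 TtlleeMM=2 TtlleeMm=4 Ttlleemm=2 ttLLEEMM=1 ttLLEEMm=2 ttLLEEmm=1 ttLLEeMM=2 ttLLEeMm=4 ttLLEemm=2 ttLLeeMM=1 ttLLeeMm=2 ttLLeemm=1 ttLlEEMM=2 ttLlEEMm=4 ttLlEEmm=2 ttLlEeMM=4 ttLlEeMm=8 ttLlEemm=4 ttLleeMM=2 ttLleeMm=4 ttLleemm=2 ttllEEMM=1 ttllEEMm=2 ttllEEmm=1 ttllEeMM=2 ttllEeMm=4 ttllEemm=2 ttlleeMM=1 ttlleeMm=2 ttlleemm=1
tt ll E_ mm hits 3/256; gcd=1; 3÷1/256÷1 = 3/256

P(tt ll E_ mm) = 3/256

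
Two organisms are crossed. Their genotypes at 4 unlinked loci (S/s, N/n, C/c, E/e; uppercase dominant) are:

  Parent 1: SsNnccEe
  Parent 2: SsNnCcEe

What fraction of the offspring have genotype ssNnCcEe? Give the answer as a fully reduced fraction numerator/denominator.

P(ssNnCcEe) = 1/32

SsNnccEe gametes: SNcE×2, SNce×2, SncE×2, Snce×2, sNcE×2, sNce×2, sncE×2, snce×2
SsNnCcEe gametes: SNCE×1, SNCe×1, SNcE×1, SNce×1, SnCE×1, SnCe×1, SncE×1, Snce×1, sNCE×1, sNCe×1, sNcE×1, sNce×1, snCE×1, snCe×1, sncE×1, snce×1
SsNnccEe×SsNnCcEe grid (16·16=256): SSNNCcEE=2 SSNNCcEe=4 SSNNCcee=2 SSNNccEE=2 SSNNccEe=4 SSNNccee=2 SSNnCcEE=4 SSNnCcEe=8 SSNnCcee=4 SSNnccEE=4 SSNnccEe=8 SSNnccee=4 SSnnCcEE=2 SSnnCcEe=4 SSnnCcee=2 SSnnccEE=2 SSnnccEe=4 SSnnccee=2 SsNNCcEE=4 SsNNCcEe=8 SsNNCcee=4 SsNNccEE=4 SsNNccEe=8 SsNNccee=4 SsNnCcEE=8 SsNnCcEe=16 SsNnCcee=8 SsNnccEE=8 SsNnccEe=16 SsNnccee=8 SsnnCcEE=4 SsnnCcEe=8 SsnnCcee=4 SsnnccEE=4 SsnnccEe=8 Ssnnccee=4 ssNNCcEE=2 ssNNCcEe=4 ssNNCcee=2 ssNNccEE=2 ssNNccEe=4 ssNNccee=2 ssNnCcEE=4 ssNnCcEe=8 ssNnCcee=4 ssNnccEE=4 ssNnccEe=8 ssNnccee=4 ssnnCcEE=2 ssnnCcEe=4 ssnnCcee=2 ssnnccEE=2 ssnnccEe=4 ssnnccee=2
ssNnCcEe hits 8/256; gcd=8; 8÷8/256÷8 = 1/32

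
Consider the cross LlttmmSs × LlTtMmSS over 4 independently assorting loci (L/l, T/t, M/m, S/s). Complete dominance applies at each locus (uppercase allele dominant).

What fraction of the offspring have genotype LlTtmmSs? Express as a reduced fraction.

LlttmmSs gametes: LtmS×4, Ltms×4, ltmS×4, ltms×4
LlTtMmSS gametes: LTMS×2, LTmS×2, LtMS×2, LtmS×2, lTMS×2, lTmS×2, ltMS×2, ltmS×2
LlttmmSs×LlTtMmSS grid (16·16=256): LLTtMmSS=8 LLTtMmSs=8 LLTtmmSS=8 LLTtmmSs=8 LLttMmSS=8 LLttMmSs=8 LLttmmSS=8 LLttmmSs=8 LlTtMmSS=16 LlTtMmSs=16 LlTtmmSS=16 LlTtmmSs=16 LlttMmSS=16 LlttMmSs=16 LlttmmSS=16 LlttmmSs=16 llTtMmSS=8 llTtMmSs=8 llTtmmSS=8 llTtmmSs=8 llttMmSS=8 llttMmSs=8 llttmmSS=8 llttmmSs=8
LlTtmmSs hits 16/256; gcd=16; 16÷16/256÷16 = 1/16

P(LlTtmmSs) = 1/16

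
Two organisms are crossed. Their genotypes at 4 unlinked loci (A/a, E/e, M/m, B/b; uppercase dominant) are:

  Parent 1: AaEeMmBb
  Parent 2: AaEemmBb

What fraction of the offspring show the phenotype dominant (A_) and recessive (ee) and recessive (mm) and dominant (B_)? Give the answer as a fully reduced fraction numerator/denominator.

P(A_ ee mm B_) = 9/128

AaEeMmBb gametes: AEMB×1, AEMb×1, AEmB×1, AEmb×1, AeMB×1, AeMb×1, AemB×1, Aemb×1, aEMB×1, aEMb×1, aEmB×1, aEmb×1, aeMB×1, aeMb×1, aemB×1, aemb×1
AaEemmBb gametes: AEmB×2, AEmb×2, AemB×2, Aemb×2, aEmB×2, aEmb×2, aemB×2, aemb×2
AaEeMmBb×AaEemmBb grid (16·16=256): AAEEMmBB=2 AAEEMmBb=4 AAEEMmbb=2 AAEEmmBB=2 AAEEmmBb=4 AAEEmmbb=2 AAEeMmBB=4 AAEeMmBb=8 AAEeMmbb=4 AAEemmBB=4 AAEemmBb=8 AAEemmbb=4 AAeeMmBB=2 AAeeMmBb=4 AAeeMmbb=2 AAeemmBB=2 AAeemmBb=4 AAeemmbb=2 AaEEMmBB=4 AaEEMmBb=8 AaEEMmbb=4 AaEEmmBB=4 AaEEmmBb=8 AaEEmmbb=4 AaEeMmBB=8 AaEeMmBb=16 AaEeMmbb=8 AaEemmBB=8 AaEemmBb=16 AaEemmbb=8 AaeeMmBB=4 AaeeMmBb=8 AaeeMmbb=4 AaeemmBB=4 AaeemmBb=8 Aaeemmbb=4 aaEEMmBB=2 aaEEMmBb=4 aaEEMmbb=2 aaEEmmBB=2 aaEEmmBb=4 aaEEmmbb=2 aaEeMmBB=4 aaEeMmBb=8 aaEeMmbb=4 aaEemmBB=4 aaEemmBb=8 aaEemmbb=4 aaeeMmBB=2 aaeeMmBb=4 aaeeMmbb=2 aaeemmBB=2 aaeemmBb=4 aaeemmbb=2
A_ ee mm B_ hits 18/256; gcd=2; 18÷2/256÷2 = 9/128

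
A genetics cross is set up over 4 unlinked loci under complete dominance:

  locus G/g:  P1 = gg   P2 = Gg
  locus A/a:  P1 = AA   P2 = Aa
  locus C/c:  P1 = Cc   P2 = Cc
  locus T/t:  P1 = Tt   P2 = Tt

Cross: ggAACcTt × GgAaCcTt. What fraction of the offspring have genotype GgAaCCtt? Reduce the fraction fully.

ggAACcTt gametes: gACT×4, gACt×4, gAcT×4, gAct×4
GgAaCcTt gametes: GACT×1, GACt×1, GAcT×1, GAct×1, GaCT×1, GaCt×1, GacT×1, Gact×1, gACT×1, gACt×1, gAcT×1, gAct×1, gaCT×1, gaCt×1, gacT×1, gact×1
ggAACcTt×GgAaCcTt grid (16·16=256): GgAACCTT=4 GgAACCTt=8 GgAACCtt=4 GgAACcTT=8 GgAACcTt=16 GgAACctt=8 GgAAccTT=4 GgAAccTt=8 GgAAcctt=4 GgAaCCTT=4 GgAaCCTt=8 GgAaCCtt=4 GgAaCcTT=8 GgAaCcTt=16 GgAaCctt=8 GgAaccTT=4 GgAaccTt=8 GgAacctt=4 ggAACCTT=4 ggAACCTt=8 ggAACCtt=4 ggAACcTT=8 ggAACcTt=16 ggAACctt=8 ggAAccTT=4 ggAAccTt=8 ggAAcctt=4 ggAaCCTT=4 ggAaCCTt=8 ggAaCCtt=4 ggAaCcTT=8 ggAaCcTt=16 ggAaCctt=8 ggAaccTT=4 ggAaccTt=8 ggAacctt=4
GgAaCCtt hits 4/256; gcd=4; 4÷4/256÷4 = 1/64

P(GgAaCCtt) = 1/64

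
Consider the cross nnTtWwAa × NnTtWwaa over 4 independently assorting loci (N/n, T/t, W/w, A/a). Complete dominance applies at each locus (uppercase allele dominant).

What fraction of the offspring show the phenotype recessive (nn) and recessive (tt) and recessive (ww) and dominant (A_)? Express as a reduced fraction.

nnTtWwAa gametes: nTWA×2, nTWa×2, nTwA×2, nTwa×2, ntWA×2, ntWa×2, ntwA×2, ntwa×2
NnTtWwaa gametes: NTWa×2, NTwa×2, NtWa×2, Ntwa×2, nTWa×2, nTwa×2, ntWa×2, ntwa×2
nnTtWwAa×NnTtWwaa grid (16·16=256): NnTTWWAa=4 NnTTWWaa=4 NnTTWwAa=8 NnTTWwaa=8 NnTTwwAa=4 NnTTwwaa=4 NnTtWWAa=8 NnTtWWaa=8 NnTtWwAa=16 NnTtWwaa=16 NnTtwwAa=8 NnTtwwaa=8 NnttWWAa=4 NnttWWaa=4 NnttWwAa=8 NnttWwaa=8 NnttwwAa=4 Nnttwwaa=4 nnTTWWAa=4 nnTTWWaa=4 nnTTWwAa=8 nnTTWwaa=8 nnTTwwAa=4 nnTTwwaa=4 nnTtWWAa=8 nnTtWWaa=8 nnTtWwAa=16 nnTtWwaa=16 nnTtwwAa=8 nnTtwwaa=8 nnttWWAa=4 nnttWWaa=4 nnttWwAa=8 nnttWwaa=8 nnttwwAa=4 nnttwwaa=4
nn tt ww A_ hits 4/256; gcd=4; 4÷4/256÷4 = 1/64

P(nn tt ww A_) = 1/64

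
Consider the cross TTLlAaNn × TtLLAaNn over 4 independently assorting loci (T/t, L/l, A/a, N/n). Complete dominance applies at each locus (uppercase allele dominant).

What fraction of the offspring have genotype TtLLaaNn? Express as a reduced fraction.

P(TtLLaaNn) = 1/32

TTLlAaNn gametes: TLAN×2, TLAn×2, TLaN×2, TLan×2, TlAN×2, TlAn×2, TlaN×2, Tlan×2
TtLLAaNn gametes: TLAN×2, TLAn×2, TLaN×2, TLan×2, tLAN×2, tLAn×2, tLaN×2, tLan×2
TTLlAaNn×TtLLAaNn grid (16·16=256): TTLLAANN=4 TTLLAANn=8 TTLLAAnn=4 TTLLAaNN=8 TTLLAaNn=16 TTLLAann=8 TTLLaaNN=4 TTLLaaNn=8 TTLLaann=4 TTLlAANN=4 TTLlAANn=8 TTLlAAnn=4 TTLlAaNN=8 TTLlAaNn=16 TTLlAann=8 TTLlaaNN=4 TTLlaaNn=8 TTLlaann=4 TtLLAANN=4 TtLLAANn=8 TtLLAAnn=4 TtLLAaNN=8 TtLLAaNn=16 TtLLAann=8 TtLLaaNN=4 TtLLaaNn=8 TtLLaann=4 TtLlAANN=4 TtLlAANn=8 TtLlAAnn=4 TtLlAaNN=8 TtLlAaNn=16 TtLlAann=8 TtLlaaNN=4 TtLlaaNn=8 TtLlaann=4
TtLLaaNn hits 8/256; gcd=8; 8÷8/256÷8 = 1/32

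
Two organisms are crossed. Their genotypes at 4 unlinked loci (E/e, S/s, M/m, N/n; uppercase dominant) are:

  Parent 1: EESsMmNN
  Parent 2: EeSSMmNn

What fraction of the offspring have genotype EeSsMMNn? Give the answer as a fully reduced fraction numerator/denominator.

EESsMmNN gametes: ESMN×4, ESmN×4, EsMN×4, EsmN×4
EeSSMmNn gametes: ESMN×2, ESMn×2, ESmN×2, ESmn×2, eSMN×2, eSMn×2, eSmN×2, eSmn×2
EESsMmNN×EeSSMmNn grid (16·16=256): EESSMMNN=8 EESSMMNn=8 EESSMmNN=16 EESSMmNn=16 EESSmmNN=8 EESSmmNn=8 EESsMMNN=8 EESsMMNn=8 EESsMmNN=16 EESsMmNn=16 EESsmmNN=8 EESsmmNn=8 EeSSMMNN=8 EeSSMMNn=8 EeSSMmNN=16 EeSSMmNn=16 EeSSmmNN=8 EeSSmmNn=8 EeSsMMNN=8 EeSsMMNn=8 EeSsMmNN=16 EeSsMmNn=16 EeSsmmNN=8 EeSsmmNn=8
EeSsMMNn hits 8/256; gcd=8; 8÷8/256÷8 = 1/32

P(EeSsMMNn) = 1/32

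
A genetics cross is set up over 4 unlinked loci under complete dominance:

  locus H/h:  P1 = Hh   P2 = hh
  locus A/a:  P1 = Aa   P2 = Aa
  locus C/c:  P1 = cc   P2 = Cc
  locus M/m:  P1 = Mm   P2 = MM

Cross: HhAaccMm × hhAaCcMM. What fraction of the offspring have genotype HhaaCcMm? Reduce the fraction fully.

HhAaccMm gametes: HAcM×2, HAcm×2, HacM×2, Hacm×2, hAcM×2, hAcm×2, hacM×2, hacm×2
hhAaCcMM gametes: hACM×4, hAcM×4, haCM×4, hacM×4
HhAaccMm×hhAaCcMM grid (16·16=256): HhAACcMM=8 HhAACcMm=8 HhAAccMM=8 HhAAccMm=8 HhAaCcMM=16 HhAaCcMm=16 HhAaccMM=16 HhAaccMm=16 HhaaCcMM=8 HhaaCcMm=8 HhaaccMM=8 HhaaccMm=8 hhAACcMM=8 hhAACcMm=8 hhAAccMM=8 hhAAccMm=8 hhAaCcMM=16 hhAaCcMm=16 hhAaccMM=16 hhAaccMm=16 hhaaCcMM=8 hhaaCcMm=8 hhaaccMM=8 hhaaccMm=8
HhaaCcMm hits 8/256; gcd=8; 8÷8/256÷8 = 1/32

P(HhaaCcMm) = 1/32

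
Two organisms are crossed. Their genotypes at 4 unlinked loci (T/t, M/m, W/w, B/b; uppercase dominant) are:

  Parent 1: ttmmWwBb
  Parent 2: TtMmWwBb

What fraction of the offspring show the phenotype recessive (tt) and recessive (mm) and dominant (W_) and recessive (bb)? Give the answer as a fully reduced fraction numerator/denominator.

P(tt mm W_ bb) = 3/64

ttmmWwBb gametes: tmWB×4, tmWb×4, tmwB×4, tmwb×4
TtMmWwBb gametes: TMWB×1, TMWb×1, TMwB×1, TMwb×1, TmWB×1, TmWb×1, TmwB×1, Tmwb×1, tMWB×1, tMWb×1, tMwB×1, tMwb×1, tmWB×1, tmWb×1, tmwB×1, tmwb×1
ttmmWwBb×TtMmWwBb grid (16·16=256): TtMmWWBB=4 TtMmWWBb=8 TtMmWWbb=4 TtMmWwBB=8 TtMmWwBb=16 TtMmWwbb=8 TtMmwwBB=4 TtMmwwBb=8 TtMmwwbb=4 TtmmWWBB=4 TtmmWWBb=8 TtmmWWbb=4 TtmmWwBB=8 TtmmWwBb=16 TtmmWwbb=8 TtmmwwBB=4 TtmmwwBb=8 Ttmmwwbb=4 ttMmWWBB=4 ttMmWWBb=8 ttMmWWbb=4 ttMmWwBB=8 ttMmWwBb=16 ttMmWwbb=8 ttMmwwBB=4 ttMmwwBb=8 ttMmwwbb=4 ttmmWWBB=4 ttmmWWBb=8 ttmmWWbb=4 ttmmWwBB=8 ttmmWwBb=16 ttmmWwbb=8 ttmmwwBB=4 ttmmwwBb=8 ttmmwwbb=4
tt mm W_ bb hits 12/256; gcd=4; 12÷4/256÷4 = 3/64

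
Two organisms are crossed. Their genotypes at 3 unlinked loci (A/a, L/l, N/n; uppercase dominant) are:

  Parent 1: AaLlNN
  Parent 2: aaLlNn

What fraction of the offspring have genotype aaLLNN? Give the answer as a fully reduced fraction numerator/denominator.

AaLlNN gametes: ALN×2, AlN×2, aLN×2, alN×2
aaLlNn gametes: aLN×2, aLn×2, alN×2, aln×2
AaLlNN×aaLlNn grid (8·8=64): AaLLNN=4 AaLLNn=4 AaLlNN=8 AaLlNn=8 AallNN=4 AallNn=4 aaLLNN=4 aaLLNn=4 aaLlNN=8 aaLlNn=8 aallNN=4 aallNn=4
aaLLNN hits 4/64; gcd=4; 4÷4/64÷4 = 1/16

P(aaLLNN) = 1/16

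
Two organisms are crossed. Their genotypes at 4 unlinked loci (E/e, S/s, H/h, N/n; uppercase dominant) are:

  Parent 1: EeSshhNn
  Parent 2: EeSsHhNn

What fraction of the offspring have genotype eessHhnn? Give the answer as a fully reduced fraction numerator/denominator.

EeSshhNn gametes: EShN×2, EShn×2, EshN×2, Eshn×2, eShN×2, eShn×2, eshN×2, eshn×2
EeSsHhNn gametes: ESHN×1, ESHn×1, EShN×1, EShn×1, EsHN×1, EsHn×1, EshN×1, Eshn×1, eSHN×1, eSHn×1, eShN×1, eShn×1, esHN×1, esHn×1, eshN×1, eshn×1
EeSshhNn×EeSsHhNn grid (16·16=256): EESSHhNN=2 EESSHhNn=4 EESSHhnn=2 EESShhNN=2 EESShhNn=4 EESShhnn=2 EESsHhNN=4 EESsHhNn=8 EESsHhnn=4 EESshhNN=4 EESshhNn=8 EESshhnn=4 EEssHhNN=2 EEssHhNn=4 EEssHhnn=2 EEsshhNN=2 EEsshhNn=4 EEsshhnn=2 EeSSHhNN=4 EeSSHhNn=8 EeSSHhnn=4 EeSShhNN=4 EeSShhNn=8 EeSShhnn=4 EeSsHhNN=8 EeSsHhNn=16 EeSsHhnn=8 EeSshhNN=8 EeSshhNn=16 EeSshhnn=8 EessHhNN=4 EessHhNn=8 EessHhnn=4 EesshhNN=4 EesshhNn=8 Eesshhnn=4 eeSSHhNN=2 eeSSHhNn=4 eeSSHhnn=2 eeSShhNN=2 eeSShhNn=4 eeSShhnn=2 eeSsHhNN=4 eeSsHhNn=8 eeSsHhnn=4 eeSshhNN=4 eeSshhNn=8 eeSshhnn=4 eessHhNN=2 eessHhNn=4 eessHhnn=2 eesshhNN=2 eesshhNn=4 eesshhnn=2
eessHhnn hits 2/256; gcd=2; 2÷2/256÷2 = 1/128

P(eessHhnn) = 1/128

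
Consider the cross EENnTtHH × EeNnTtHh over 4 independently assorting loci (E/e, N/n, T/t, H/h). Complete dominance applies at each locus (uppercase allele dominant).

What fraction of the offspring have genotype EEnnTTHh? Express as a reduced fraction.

EENnTtHH gametes: ENTH×4, ENtH×4, EnTH×4, EntH×4
EeNnTtHh gametes: ENTH×1, ENTh×1, ENtH×1, ENth×1, EnTH×1, EnTh×1, EntH×1, Enth×1, eNTH×1, eNTh×1, eNtH×1, eNth×1, enTH×1, enTh×1, entH×1, enth×1
EENnTtHH×EeNnTtHh grid (16·16=256): EENNTTHH=4 EENNTTHh=4 EENNTtHH=8 EENNTtHh=8 EENNttHH=4 EENNttHh=4 EENnTTHH=8 EENnTTHh=8 EENnTtHH=16 EENnTtHh=16 EENnttHH=8 EENnttHh=8 EEnnTTHH=4 EEnnTTHh=4 EEnnTtHH=8 EEnnTtHh=8 EEnnttHH=4 EEnnttHh=4 EeNNTTHH=4 EeNNTTHh=4 EeNNTtHH=8 EeNNTtHh=8 EeNNttHH=4 EeNNttHh=4 EeNnTTHH=8 EeNnTTHh=8 EeNnTtHH=16 EeNnTtHh=16 EeNnttHH=8 EeNnttHh=8 EennTTHH=4 EennTTHh=4 EennTtHH=8 EennTtHh=8 EennttHH=4 EennttHh=4
EEnnTTHh hits 4/256; gcd=4; 4÷4/256÷4 = 1/64

P(EEnnTTHh) = 1/64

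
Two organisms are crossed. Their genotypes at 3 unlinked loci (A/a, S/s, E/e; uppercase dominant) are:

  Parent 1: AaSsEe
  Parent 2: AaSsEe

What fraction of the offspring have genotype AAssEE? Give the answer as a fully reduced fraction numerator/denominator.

P(AAssEE) = 1/64

AaSsEe gametes: ASE×1, ASe×1, AsE×1, Ase×1, aSE×1, aSe×1, asE×1, ase×1
AaSsEe gametes: ASE×1, ASe×1, AsE×1, Ase×1, aSE×1, aSe×1, asE×1, ase×1
AaSsEe×AaSsEe grid (8·8=64): AASSEE=1 AASSEe=2 AASSee=1 AASsEE=2 AASsEe=4 AASsee=2 AAssEE=1 AAssEe=2 AAssee=1 AaSSEE=2 AaSSEe=4 AaSSee=2 AaSsEE=4 AaSsEe=8 AaSsee=4 AassEE=2 AassEe=4 Aassee=2 aaSSEE=1 aaSSEe=2 aaSSee=1 aaSsEE=2 aaSsEe=4 aaSsee=2 aassEE=1 aassEe=2 aassee=1
AAssEE hits 1/64; gcd=1; 1÷1/64÷1 = 1/64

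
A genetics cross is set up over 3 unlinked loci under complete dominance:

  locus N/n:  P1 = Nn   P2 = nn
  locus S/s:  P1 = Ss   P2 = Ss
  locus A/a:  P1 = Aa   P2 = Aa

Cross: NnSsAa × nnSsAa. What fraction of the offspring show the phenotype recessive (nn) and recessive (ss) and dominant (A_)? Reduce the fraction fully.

NnSsAa gametes: NSA×1, NSa×1, NsA×1, Nsa×1, nSA×1, nSa×1, nsA×1, nsa×1
nnSsAa gametes: nSA×2, nSa×2, nsA×2, nsa×2
NnSsAa×nnSsAa grid (8·8=64): NnSSAA=2 NnSSAa=4 NnSSaa=2 NnSsAA=4 NnSsAa=8 NnSsaa=4 NnssAA=2 NnssAa=4 Nnssaa=2 nnSSAA=2 nnSSAa=4 nnSSaa=2 nnSsAA=4 nnSsAa=8 nnSsaa=4 nnssAA=2 nnssAa=4 nnssaa=2
nn ss A_ hits 6/64; gcd=2; 6÷2/64÷2 = 3/32

P(nn ss A_) = 3/32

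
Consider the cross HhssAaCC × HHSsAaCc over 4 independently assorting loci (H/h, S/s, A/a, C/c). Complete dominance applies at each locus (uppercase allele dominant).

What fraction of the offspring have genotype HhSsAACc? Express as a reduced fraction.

HhssAaCC gametes: HsAC×4, HsaC×4, hsAC×4, hsaC×4
HHSsAaCc gametes: HSAC×2, HSAc×2, HSaC×2, HSac×2, HsAC×2, HsAc×2, HsaC×2, Hsac×2
HhssAaCC×HHSsAaCc grid (16·16=256): HHSsAACC=8 HHSsAACc=8 HHSsAaCC=16 HHSsAaCc=16 HHSsaaCC=8 HHSsaaCc=8 HHssAACC=8 HHssAACc=8 HHssAaCC=16 HHssAaCc=16 HHssaaCC=8 HHssaaCc=8 HhSsAACC=8 HhSsAACc=8 HhSsAaCC=16 HhSsAaCc=16 HhSsaaCC=8 HhSsaaCc=8 HhssAACC=8 HhssAACc=8 HhssAaCC=16 HhssAaCc=16 HhssaaCC=8 HhssaaCc=8
HhSsAACc hits 8/256; gcd=8; 8÷8/256÷8 = 1/32

P(HhSsAACc) = 1/32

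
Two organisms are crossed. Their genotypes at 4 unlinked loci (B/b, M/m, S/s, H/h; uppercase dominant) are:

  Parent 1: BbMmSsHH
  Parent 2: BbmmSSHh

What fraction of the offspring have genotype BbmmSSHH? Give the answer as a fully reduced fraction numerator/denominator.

P(BbmmSSHH) = 1/16

BbMmSsHH gametes: BMSH×2, BMsH×2, BmSH×2, BmsH×2, bMSH×2, bMsH×2, bmSH×2, bmsH×2
BbmmSSHh gametes: BmSH×4, BmSh×4, bmSH×4, bmSh×4
BbMmSsHH×BbmmSSHh grid (16·16=256): BBMmSSHH=8 BBMmSSHh=8 BBMmSsHH=8 BBMmSsHh=8 BBmmSSHH=8 BBmmSSHh=8 BBmmSsHH=8 BBmmSsHh=8 BbMmSSHH=16 BbMmSSHh=16 BbMmSsHH=16 BbMmSsHh=16 BbmmSSHH=16 BbmmSSHh=16 BbmmSsHH=16 BbmmSsHh=16 bbMmSSHH=8 bbMmSSHh=8 bbMmSsHH=8 bbMmSsHh=8 bbmmSSHH=8 bbmmSSHh=8 bbmmSsHH=8 bbmmSsHh=8
BbmmSSHH hits 16/256; gcd=16; 16÷16/256÷16 = 1/16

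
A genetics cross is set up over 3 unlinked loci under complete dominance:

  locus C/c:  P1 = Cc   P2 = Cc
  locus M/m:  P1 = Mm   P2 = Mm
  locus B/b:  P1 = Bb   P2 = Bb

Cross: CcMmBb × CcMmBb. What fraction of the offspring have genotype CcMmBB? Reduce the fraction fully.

CcMmBb gametes: CMB×1, CMb×1, CmB×1, Cmb×1, cMB×1, cMb×1, cmB×1, cmb×1
CcMmBb gametes: CMB×1, CMb×1, CmB×1, Cmb×1, cMB×1, cMb×1, cmB×1, cmb×1
CcMmBb×CcMmBb grid (8·8=64): CCMMBB=1 CCMMBb=2 CCMMbb=1 CCMmBB=2 CCMmBb=4 CCMmbb=2 CCmmBB=1 CCmmBb=2 CCmmbb=1 CcMMBB=2 CcMMBb=4 CcMMbb=2 CcMmBB=4 CcMmBb=8 CcMmbb=4 CcmmBB=2 CcmmBb=4 Ccmmbb=2 ccMMBB=1 ccMMBb=2 ccMMbb=1 ccMmBB=2 ccMmBb=4 ccMmbb=2 ccmmBB=1 ccmmBb=2 ccmmbb=1
CcMmBB hits 4/64; gcd=4; 4÷4/64÷4 = 1/16

P(CcMmBB) = 1/16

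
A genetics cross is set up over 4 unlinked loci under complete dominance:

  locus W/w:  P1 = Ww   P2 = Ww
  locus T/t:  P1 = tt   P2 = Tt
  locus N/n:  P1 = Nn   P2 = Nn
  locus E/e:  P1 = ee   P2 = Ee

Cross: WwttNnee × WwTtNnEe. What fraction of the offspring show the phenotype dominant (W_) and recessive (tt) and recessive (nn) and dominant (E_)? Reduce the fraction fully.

P(W_ tt nn E_) = 3/64

WwttNnee gametes: WtNe×4, Wtne×4, wtNe×4, wtne×4
WwTtNnEe gametes: WTNE×1, WTNe×1, WTnE×1, WTne×1, WtNE×1, WtNe×1, WtnE×1, Wtne×1, wTNE×1, wTNe×1, wTnE×1, wTne×1, wtNE×1, wtNe×1, wtnE×1, wtne×1
WwttNnee×WwTtNnEe grid (16·16=256): WWTtNNEe=4 WWTtNNee=4 WWTtNnEe=8 WWTtNnee=8 WWTtnnEe=4 WWTtnnee=4 WWttNNEe=4 WWttNNee=4 WWttNnEe=8 WWttNnee=8 WWttnnEe=4 WWttnnee=4 WwTtNNEe=8 WwTtNNee=8 WwTtNnEe=16 WwTtNnee=16 WwTtnnEe=8 WwTtnnee=8 WwttNNEe=8 WwttNNee=8 WwttNnEe=16 WwttNnee=16 WwttnnEe=8 Wwttnnee=8 wwTtNNEe=4 wwTtNNee=4 wwTtNnEe=8 wwTtNnee=8 wwTtnnEe=4 wwTtnnee=4 wwttNNEe=4 wwttNNee=4 wwttNnEe=8 wwttNnee=8 wwttnnEe=4 wwttnnee=4
W_ tt nn E_ hits 12/256; gcd=4; 12÷4/256÷4 = 3/64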